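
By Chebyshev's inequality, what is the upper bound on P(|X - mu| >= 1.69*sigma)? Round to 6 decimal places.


P <= 1/k^2
k^2 = 1.69^2 = 2.8561
1/k^2 = 1 / 2.8561 ≈ 0.35012780

0.350128


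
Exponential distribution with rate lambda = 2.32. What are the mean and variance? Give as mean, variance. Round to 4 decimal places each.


mean = 1/lam, var = 1/lam^2
mean = 1 / 2.32 = 25/58 ≈ 0.431034
lam^2 = 2.32^2 = 5.3824
var = 1 / 5.3824 = 625/3364 ≈ 0.185791

0.4310, 0.1858


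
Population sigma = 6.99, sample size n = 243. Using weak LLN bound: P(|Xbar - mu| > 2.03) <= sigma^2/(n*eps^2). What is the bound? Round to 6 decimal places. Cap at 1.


bound = min(1, sigma^2/(n*eps^2))
sigma^2 = 6.99^2 = 48.8601
n*eps^2 = 243 * 2.03^2 = 243 * 4.1209 = 1001.3787
sigma^2/(n*eps^2) = 48.8601 / 1001.3787 ≈ 0.04879283

0.048793


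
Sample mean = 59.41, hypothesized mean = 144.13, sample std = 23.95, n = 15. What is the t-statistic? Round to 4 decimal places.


t = (xbar - mu0) / (s/sqrt(n))
xbar - mu0 = 59.41 - 144.13 = -84.72
sqrt(15) ≈ 3.87298335
s/sqrt(n) = 23.95 / 3.87298335 ≈ 6.18386341
t = -84.72 / 6.18386341 ≈ -13.700173

-13.7002


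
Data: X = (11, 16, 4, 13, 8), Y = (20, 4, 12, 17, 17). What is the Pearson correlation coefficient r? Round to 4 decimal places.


r = sum((xi-xbar)(yi-ybar)) / sqrt(sum((xi-xbar)^2) * sum((yi-ybar)^2))
n = 5, xbar = 52/5 = 10.4, ybar = 70/5 = 14
Sxy = sum((xi-xbar)(yi-ybar)) = -39
Sxx = sum((xi-xbar)^2) = 85.2
Syy = sum((yi-ybar)^2) = 158
sqrt(Sxx*Syy) ≈ 116.024135
r = Sxy / sqrt(Sxx*Syy) = -39 / 116.024135 ≈ -0.336137

-0.3361


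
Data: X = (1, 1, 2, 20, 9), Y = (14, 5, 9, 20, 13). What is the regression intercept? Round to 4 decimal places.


a = ybar - b*xbar, where b = sum((xi-xbar)(yi-ybar)) / sum((xi-xbar)^2)
n = 5, xbar = 33/5 = 6.6, ybar = 61/5 = 12.2
Sxy = sum((xi-xbar)(yi-ybar)) = 151.4
Sxx = sum((xi-xbar)^2) = 269.2
b = Sxy / Sxx = 757/1346 ≈ 0.562407
a = 12.2 - 0.562407 * 6.6 = 11425/1346 ≈ 8.488113

8.4881


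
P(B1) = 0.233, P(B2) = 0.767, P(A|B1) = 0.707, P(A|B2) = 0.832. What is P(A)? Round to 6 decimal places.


P(A) = P(A|B1)*P(B1) + P(A|B2)*P(B2)
P(A|B1)*P(B1) = 0.707 * 0.233 = 0.164731
P(A|B2)*P(B2) = 0.832 * 0.767 = 0.638144
P(A) = 0.164731 + 0.638144 = 0.802875

0.802875


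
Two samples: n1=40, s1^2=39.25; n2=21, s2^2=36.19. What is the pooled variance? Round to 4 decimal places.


sp^2 = ((n1-1)*s1^2 + (n2-1)*s2^2)/(n1+n2-2)
(n1-1)*s1^2 = 39 * 39.25 = 1530.75
(n2-1)*s2^2 = 20 * 36.19 = 723.8
numerator = 1530.75 + 723.8 = 2254.55
n1+n2-2 = 59
sp^2 = 2254.55 / 59 = 45091/1180 ≈ 38.212712

38.2127


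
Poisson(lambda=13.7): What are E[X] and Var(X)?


E[X] = Var(X) = lambda = 13.7

13.7, 13.7


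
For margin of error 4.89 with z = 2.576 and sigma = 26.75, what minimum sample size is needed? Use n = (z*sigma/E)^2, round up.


z*sigma/E = 2.576 * 26.75 / 4.89 = 34454/2445 ≈ 14.091616
(z*sigma/E)^2 ≈ 198.573629
round up: n = 199

199


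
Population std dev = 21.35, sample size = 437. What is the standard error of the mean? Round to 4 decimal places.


SE = sigma / sqrt(n)
sqrt(437) ≈ 20.904545
SE = 21.35 / 20.904545 ≈ 1.021309

1.0213


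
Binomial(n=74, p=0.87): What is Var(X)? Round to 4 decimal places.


Var = n*p*(1-p) = 74 * 0.87 * 0.13 = 8.3694

8.3694


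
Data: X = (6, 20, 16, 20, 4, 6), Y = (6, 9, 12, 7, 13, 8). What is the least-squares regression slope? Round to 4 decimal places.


b = sum((xi-xbar)(yi-ybar)) / sum((xi-xbar)^2)
n = 6, xbar = 72/6 = 12, ybar = 55/6 ≈ 9.166667
Sxy = sum((xi-xbar)(yi-ybar)) = -12
Sxx = sum((xi-xbar)^2) = 280
b = Sxy / Sxx = -3/70 ≈ -0.042857

-0.0429


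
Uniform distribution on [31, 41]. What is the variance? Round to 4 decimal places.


Var = (b-a)^2 / 12
(b-a)^2 = (41 - 31)^2 = 100
Var = 100/12 ≈ 8.333333

8.3333


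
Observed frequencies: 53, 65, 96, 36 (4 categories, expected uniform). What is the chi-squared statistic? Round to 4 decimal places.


chi2 = sum((O-E)^2/E), E = total/4
total = 250, E = 250/4 = 62.5
(53 - 62.5)^2 / 62.5 = 90.25 / 62.5 = 1.444
(65 - 62.5)^2 / 62.5 = 6.25 / 62.5 = 0.1
(96 - 62.5)^2 / 62.5 = 1122.25 / 62.5 = 17.956
(36 - 62.5)^2 / 62.5 = 702.25 / 62.5 = 11.236
chi2 = 30.736

30.7360


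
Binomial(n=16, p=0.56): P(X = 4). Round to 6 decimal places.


P = C(n,k) * p^k * (1-p)^(n-k)
C(16,4) = 1820
p^k = 0.56^4 = 0.09834496
(1-p)^(n-k) = 0.44^12 ≈ 0.00005265409
P = 1820 * 0.09834496 * 0.00005265409 ≈ 0.009424

0.009424


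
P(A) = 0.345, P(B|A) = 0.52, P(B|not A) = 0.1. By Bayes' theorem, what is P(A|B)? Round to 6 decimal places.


P(A|B) = P(B|A)*P(A) / P(B), P(B) = P(B|A)*P(A) + P(B|not A)*P(not A)
P(B|A)*P(A) = 0.52 * 0.345 = 0.1794
P(B|not A)*P(not A) = 0.1 * 0.655 = 0.0655
P(B) = 0.1794 + 0.0655 = 0.2449
P(A|B) = 0.1794 / 0.2449 = 1794/2449 ≈ 0.73254390

0.732544


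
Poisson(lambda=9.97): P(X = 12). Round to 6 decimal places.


P = e^(-lam) * lam^k / k!
e^(-9.97) ≈ 0.00004678256
lam^k = 9.97^12 ≈ 964588099903.215867
k! = 12! = 479001600
P = 0.00004678256 * 964588099903.215867 / 479001600 ≈ 0.094208

0.094208


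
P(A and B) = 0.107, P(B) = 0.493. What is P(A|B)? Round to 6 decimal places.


P(A|B) = P(A and B) / P(B) = 0.107 / 0.493 = 107/493 ≈ 0.21703854

0.217039


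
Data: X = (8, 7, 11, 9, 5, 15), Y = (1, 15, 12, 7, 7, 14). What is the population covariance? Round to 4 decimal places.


Cov = (1/n)*sum((xi-xbar)(yi-ybar))
n = 6, xbar = 55/6 ≈ 9.166667, ybar = 56/6 = 28/3 ≈ 9.333333
sum((xi-xbar)(yi-ybar)) = 119/3 ≈ 39.666667
Cov = 39.666667 / 6 = 119/18 ≈ 6.611111

6.6111


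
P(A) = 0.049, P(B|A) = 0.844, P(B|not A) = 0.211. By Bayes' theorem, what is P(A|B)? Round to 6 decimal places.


P(A|B) = P(B|A)*P(A) / P(B), P(B) = P(B|A)*P(A) + P(B|not A)*P(not A)
P(B|A)*P(A) = 0.844 * 0.049 = 0.041356
P(B|not A)*P(not A) = 0.211 * 0.951 = 0.200661
P(B) = 0.041356 + 0.200661 = 0.242017
P(A|B) = 0.041356 / 0.242017 = 196/1147 ≈ 0.17088056

0.170881


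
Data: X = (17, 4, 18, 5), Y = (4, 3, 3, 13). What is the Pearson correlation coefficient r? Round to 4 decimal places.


r = sum((xi-xbar)(yi-ybar)) / sqrt(sum((xi-xbar)^2) * sum((yi-ybar)^2))
n = 4, xbar = 44/4 = 11, ybar = 23/4 = 5.75
Sxy = sum((xi-xbar)(yi-ybar)) = -54
Sxx = sum((xi-xbar)^2) = 170
Syy = sum((yi-ybar)^2) = 70.75
sqrt(Sxx*Syy) ≈ 109.669959
r = Sxy / sqrt(Sxx*Syy) = -54 / 109.669959 ≈ -0.492386

-0.4924


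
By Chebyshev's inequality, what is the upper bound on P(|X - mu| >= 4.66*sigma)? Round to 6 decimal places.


P <= 1/k^2
k^2 = 4.66^2 = 21.7156
1/k^2 = 1 / 21.7156 ≈ 0.04604984

0.046050


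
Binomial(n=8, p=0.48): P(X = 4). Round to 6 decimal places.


P = C(n,k) * p^k * (1-p)^(n-k)
C(8,4) = 70
p^k = 0.48^4 = 0.05308416
(1-p)^(n-k) = 0.52^4 = 0.07311616
P = 70 * 0.05308416 * 0.07311616 ≈ 0.271692

0.271692


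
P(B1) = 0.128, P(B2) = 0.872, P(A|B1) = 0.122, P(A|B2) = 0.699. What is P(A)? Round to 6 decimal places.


P(A) = P(A|B1)*P(B1) + P(A|B2)*P(B2)
P(A|B1)*P(B1) = 0.122 * 0.128 = 0.015616
P(A|B2)*P(B2) = 0.699 * 0.872 = 0.609528
P(A) = 0.015616 + 0.609528 = 0.625144

0.625144


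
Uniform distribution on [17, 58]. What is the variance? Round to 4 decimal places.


Var = (b-a)^2 / 12
(b-a)^2 = (58 - 17)^2 = 1681
Var = 1681/12 ≈ 140.083333

140.0833


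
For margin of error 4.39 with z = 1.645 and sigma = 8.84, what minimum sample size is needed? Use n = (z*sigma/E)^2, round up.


z*sigma/E = 1.645 * 8.84 / 4.39 ≈ 3.312483
(z*sigma/E)^2 ≈ 10.972543
round up: n = 11

11


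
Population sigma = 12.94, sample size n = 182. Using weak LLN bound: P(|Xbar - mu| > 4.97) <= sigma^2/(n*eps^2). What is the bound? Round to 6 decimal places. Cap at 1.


bound = min(1, sigma^2/(n*eps^2))
sigma^2 = 12.94^2 = 167.4436
n*eps^2 = 182 * 4.97^2 = 182 * 24.7009 = 4495.5638
sigma^2/(n*eps^2) = 167.4436 / 4495.5638 ≈ 0.03724641

0.037246


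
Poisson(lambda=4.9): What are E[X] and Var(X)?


E[X] = Var(X) = lambda = 4.9

4.9, 4.9


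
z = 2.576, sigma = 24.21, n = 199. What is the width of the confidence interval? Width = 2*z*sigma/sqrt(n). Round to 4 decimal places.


width = 2*z*sigma/sqrt(n)
2*z*sigma = 2 * 2.576 * 24.21 = 124.72992
sqrt(199) ≈ 14.106736
width = 124.72992 / 14.106736 ≈ 8.841870

8.8419


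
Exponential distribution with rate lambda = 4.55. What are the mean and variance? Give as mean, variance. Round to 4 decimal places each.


mean = 1/lam, var = 1/lam^2
mean = 1 / 4.55 = 20/91 ≈ 0.219780
lam^2 = 4.55^2 = 20.7025
var = 1 / 20.7025 = 400/8281 ≈ 0.048303

0.2198, 0.0483


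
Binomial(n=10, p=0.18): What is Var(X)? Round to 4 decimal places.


Var = n*p*(1-p) = 10 * 0.18 * 0.82 = 1.476

1.4760


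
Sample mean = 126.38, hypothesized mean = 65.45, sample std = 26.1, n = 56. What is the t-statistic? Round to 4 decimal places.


t = (xbar - mu0) / (s/sqrt(n))
xbar - mu0 = 126.38 - 65.45 = 60.93
sqrt(56) ≈ 7.48331477
s/sqrt(n) = 26.1 / 7.48331477 ≈ 3.48775921
t = 60.93 / 3.48775921 ≈ 17.469669

17.4697


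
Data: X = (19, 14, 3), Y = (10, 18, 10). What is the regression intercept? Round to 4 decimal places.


a = ybar - b*xbar, where b = sum((xi-xbar)(yi-ybar)) / sum((xi-xbar)^2)
n = 3, xbar = 36/3 = 12, ybar = 38/3 ≈ 12.666667
Sxy = sum((xi-xbar)(yi-ybar)) = 16
Sxx = sum((xi-xbar)^2) = 134
b = Sxy / Sxx = 8/67 ≈ 0.119403
a = 12.666667 - 0.119403 * 12 = 2258/201 ≈ 11.233831

11.2338


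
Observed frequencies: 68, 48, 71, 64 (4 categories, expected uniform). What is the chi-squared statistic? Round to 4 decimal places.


chi2 = sum((O-E)^2/E), E = total/4
total = 251, E = 251/4 = 62.75
(68 - 62.75)^2 / 62.75 = 27.5625 / 62.75 = 441/1004 ≈ 0.439243
(48 - 62.75)^2 / 62.75 = 217.5625 / 62.75 = 3481/1004 ≈ 3.467131
(71 - 62.75)^2 / 62.75 = 68.0625 / 62.75 = 1089/1004 ≈ 1.084661
(64 - 62.75)^2 / 62.75 = 1.5625 / 62.75 = 25/1004 ≈ 0.024900
chi2 = 1259/251 ≈ 5.015936

5.0159


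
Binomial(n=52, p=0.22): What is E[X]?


E[X] = n*p = 52 * 0.22 = 11.44

11.44


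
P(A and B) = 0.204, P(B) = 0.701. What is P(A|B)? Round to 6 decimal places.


P(A|B) = P(A and B) / P(B) = 0.204 / 0.701 = 204/701 ≈ 0.29101284

0.291013


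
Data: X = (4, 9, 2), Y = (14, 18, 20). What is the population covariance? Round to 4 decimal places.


Cov = (1/n)*sum((xi-xbar)(yi-ybar))
n = 3, xbar = 15/3 = 5, ybar = 52/3 ≈ 17.333333
sum((xi-xbar)(yi-ybar)) = -2
Cov = -2 / 3 = -2/3 ≈ -0.666667

-0.6667


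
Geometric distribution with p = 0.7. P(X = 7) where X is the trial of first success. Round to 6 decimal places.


P = (1-p)^(k-1) * p
(1-p)^(k-1) = 0.3^6 = 0.000729
P = 0.000729 * 0.7 = 0.0005103

0.000510


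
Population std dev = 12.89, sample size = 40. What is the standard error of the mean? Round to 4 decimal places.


SE = sigma / sqrt(n)
sqrt(40) ≈ 6.324555
SE = 12.89 / 6.324555 ≈ 2.038088

2.0381


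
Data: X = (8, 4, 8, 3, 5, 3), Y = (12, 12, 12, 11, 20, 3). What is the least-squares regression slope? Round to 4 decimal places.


b = sum((xi-xbar)(yi-ybar)) / sum((xi-xbar)^2)
n = 6, xbar = 31/6 ≈ 5.166667, ybar = 70/6 = 35/3 ≈ 11.666667
Sxy = sum((xi-xbar)(yi-ybar)) = 61/3 ≈ 20.333333
Sxx = sum((xi-xbar)^2) = 161/6 ≈ 26.833333
b = Sxy / Sxx = 122/161 ≈ 0.757764

0.7578


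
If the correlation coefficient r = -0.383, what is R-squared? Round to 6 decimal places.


R^2 = r^2 = (-0.383)^2 = 0.146689

0.146689


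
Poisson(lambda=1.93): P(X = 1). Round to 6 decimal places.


P = e^(-lam) * lam^k / k!
e^(-1.93) ≈ 0.1451482
lam^k = 1.93^1 = 1.93
k! = 1! = 1
P = 0.1451482 * 1.93 / 1 ≈ 0.280136

0.280136


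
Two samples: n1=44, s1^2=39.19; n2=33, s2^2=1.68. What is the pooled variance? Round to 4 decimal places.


sp^2 = ((n1-1)*s1^2 + (n2-1)*s2^2)/(n1+n2-2)
(n1-1)*s1^2 = 43 * 39.19 = 1685.17
(n2-1)*s2^2 = 32 * 1.68 = 53.76
numerator = 1685.17 + 53.76 = 1738.93
n1+n2-2 = 75
sp^2 = 1738.93 / 75 = 173893/7500 ≈ 23.185733

23.1857


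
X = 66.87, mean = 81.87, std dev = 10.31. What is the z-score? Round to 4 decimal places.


z = (X - mu) / sigma
X - mu = 66.87 - 81.87 = -15
z = -15 / 10.31 = -1500/1031 ≈ -1.454898

-1.4549


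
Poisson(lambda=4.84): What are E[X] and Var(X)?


E[X] = Var(X) = lambda = 4.84

4.84, 4.84


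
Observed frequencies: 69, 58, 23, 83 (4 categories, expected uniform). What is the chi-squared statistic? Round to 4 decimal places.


chi2 = sum((O-E)^2/E), E = total/4
total = 233, E = 233/4 = 58.25
(69 - 58.25)^2 / 58.25 = 115.5625 / 58.25 = 1849/932 ≈ 1.983906
(58 - 58.25)^2 / 58.25 = 0.0625 / 58.25 = 1/932 ≈ 0.001073
(23 - 58.25)^2 / 58.25 = 1242.5625 / 58.25 = 19881/932 ≈ 21.331545
(83 - 58.25)^2 / 58.25 = 612.5625 / 58.25 = 9801/932 ≈ 10.516094
chi2 = 7883/233 ≈ 33.832618

33.8326


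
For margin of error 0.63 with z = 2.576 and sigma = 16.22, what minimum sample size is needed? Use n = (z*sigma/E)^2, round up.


z*sigma/E = 2.576 * 16.22 / 0.63 = 74612/1125 ≈ 66.321778
(z*sigma/E)^2 ≈ 4398.578208
round up: n = 4399

4399


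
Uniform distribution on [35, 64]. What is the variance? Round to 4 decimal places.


Var = (b-a)^2 / 12
(b-a)^2 = (64 - 35)^2 = 841
Var = 841/12 ≈ 70.083333

70.0833


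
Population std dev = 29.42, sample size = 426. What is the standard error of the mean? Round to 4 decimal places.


SE = sigma / sqrt(n)
sqrt(426) ≈ 20.639767
SE = 29.42 / 20.639767 ≈ 1.425404

1.4254


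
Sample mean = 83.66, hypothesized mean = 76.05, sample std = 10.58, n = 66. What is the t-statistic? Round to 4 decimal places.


t = (xbar - mu0) / (s/sqrt(n))
xbar - mu0 = 83.66 - 76.05 = 7.61
sqrt(66) ≈ 8.12403840
s/sqrt(n) = 10.58 / 8.12403840 ≈ 1.30230797
t = 7.61 / 1.30230797 ≈ 5.843472

5.8435


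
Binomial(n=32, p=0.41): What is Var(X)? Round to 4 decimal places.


Var = n*p*(1-p) = 32 * 0.41 * 0.59 = 7.7408

7.7408


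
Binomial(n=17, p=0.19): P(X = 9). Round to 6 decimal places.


P = C(n,k) * p^k * (1-p)^(n-k)
C(17,9) = 24310
p^k = 0.19^9 ≈ 0.0000003226877
(1-p)^(n-k) = 0.81^8 ≈ 0.1853020
P = 24310 * 0.0000003226877 * 0.1853020 ≈ 0.001454

0.001454


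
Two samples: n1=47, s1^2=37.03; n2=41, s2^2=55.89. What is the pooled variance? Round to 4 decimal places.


sp^2 = ((n1-1)*s1^2 + (n2-1)*s2^2)/(n1+n2-2)
(n1-1)*s1^2 = 46 * 37.03 = 1703.38
(n2-1)*s2^2 = 40 * 55.89 = 2235.6
numerator = 1703.38 + 2235.6 = 3938.98
n1+n2-2 = 86
sp^2 = 3938.98 / 86 = 196949/4300 ≈ 45.802093

45.8021


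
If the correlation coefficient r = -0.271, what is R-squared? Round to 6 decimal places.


R^2 = r^2 = (-0.271)^2 = 0.073441

0.073441


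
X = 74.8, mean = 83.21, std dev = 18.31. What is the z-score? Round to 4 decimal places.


z = (X - mu) / sigma
X - mu = 74.8 - 83.21 = -8.41
z = -8.41 / 18.31 = -841/1831 ≈ -0.459312

-0.4593


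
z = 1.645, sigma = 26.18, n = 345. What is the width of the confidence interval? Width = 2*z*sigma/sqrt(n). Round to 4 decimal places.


width = 2*z*sigma/sqrt(n)
2*z*sigma = 2 * 1.645 * 26.18 = 86.1322
sqrt(345) ≈ 18.574176
width = 86.1322 / 18.574176 ≈ 4.637202

4.6372


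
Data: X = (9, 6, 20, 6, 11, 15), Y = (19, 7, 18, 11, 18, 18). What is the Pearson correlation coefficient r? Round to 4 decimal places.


r = sum((xi-xbar)(yi-ybar)) / sqrt(sum((xi-xbar)^2) * sum((yi-ybar)^2))
n = 6, xbar = 67/6 ≈ 11.166667, ybar = 91/6 ≈ 15.166667
Sxy = sum((xi-xbar)(yi-ybar)) = 545/6 ≈ 90.833333
Sxx = sum((xi-xbar)^2) = 905/6 ≈ 150.833333
Syy = sum((yi-ybar)^2) = 737/6 ≈ 122.833333
sqrt(Sxx*Syy) ≈ 136.115249
r = Sxy / sqrt(Sxx*Syy) = 90.833333 / 136.115249 ≈ 0.667327

0.6673


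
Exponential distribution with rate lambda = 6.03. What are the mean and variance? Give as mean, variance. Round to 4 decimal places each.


mean = 1/lam, var = 1/lam^2
mean = 1 / 6.03 = 100/603 ≈ 0.165837
lam^2 = 6.03^2 = 36.3609
var = 1 / 36.3609 ≈ 0.027502

0.1658, 0.0275


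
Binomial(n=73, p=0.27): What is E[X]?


E[X] = n*p = 73 * 0.27 = 19.71

19.71


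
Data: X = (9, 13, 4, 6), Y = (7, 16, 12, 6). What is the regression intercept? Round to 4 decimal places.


a = ybar - b*xbar, where b = sum((xi-xbar)(yi-ybar)) / sum((xi-xbar)^2)
n = 4, xbar = 32/4 = 8, ybar = 41/4 = 10.25
Sxy = sum((xi-xbar)(yi-ybar)) = 27
Sxx = sum((xi-xbar)^2) = 46
b = Sxy / Sxx = 27/46 ≈ 0.586957
a = 10.25 - 0.586957 * 8 = 511/92 ≈ 5.554348

5.5543


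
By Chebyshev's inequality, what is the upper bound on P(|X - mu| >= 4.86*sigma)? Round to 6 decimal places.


P <= 1/k^2
k^2 = 4.86^2 = 23.6196
1/k^2 = 1 / 23.6196 ≈ 0.04233772

0.042338


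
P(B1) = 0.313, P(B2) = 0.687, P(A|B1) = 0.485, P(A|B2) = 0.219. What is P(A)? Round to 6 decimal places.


P(A) = P(A|B1)*P(B1) + P(A|B2)*P(B2)
P(A|B1)*P(B1) = 0.485 * 0.313 = 0.151805
P(A|B2)*P(B2) = 0.219 * 0.687 = 0.150453
P(A) = 0.151805 + 0.150453 = 0.302258

0.302258


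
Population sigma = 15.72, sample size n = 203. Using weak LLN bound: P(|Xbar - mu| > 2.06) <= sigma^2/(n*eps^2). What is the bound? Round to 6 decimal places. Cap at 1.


bound = min(1, sigma^2/(n*eps^2))
sigma^2 = 15.72^2 = 247.1184
n*eps^2 = 203 * 2.06^2 = 203 * 4.2436 = 861.4508
sigma^2/(n*eps^2) = 247.1184 / 861.4508 ≈ 0.28686305

0.286863


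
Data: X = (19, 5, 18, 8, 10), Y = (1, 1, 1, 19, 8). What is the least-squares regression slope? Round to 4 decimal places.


b = sum((xi-xbar)(yi-ybar)) / sum((xi-xbar)^2)
n = 5, xbar = 60/5 = 12, ybar = 30/5 = 6
Sxy = sum((xi-xbar)(yi-ybar)) = -86
Sxx = sum((xi-xbar)^2) = 154
b = Sxy / Sxx = -43/77 ≈ -0.558442

-0.5584


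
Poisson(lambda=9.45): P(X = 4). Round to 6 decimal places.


P = e^(-lam) * lam^k / k!
e^(-9.45) ≈ 0.00007868957
lam^k = 9.45^4 ≈ 7974.936506
k! = 4! = 24
P = 0.00007868957 * 7974.936506 / 24 ≈ 0.026148

0.026148


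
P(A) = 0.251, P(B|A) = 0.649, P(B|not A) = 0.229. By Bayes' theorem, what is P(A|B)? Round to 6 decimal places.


P(A|B) = P(B|A)*P(A) / P(B), P(B) = P(B|A)*P(A) + P(B|not A)*P(not A)
P(B|A)*P(A) = 0.649 * 0.251 = 0.162899
P(B|not A)*P(not A) = 0.229 * 0.749 = 0.171521
P(B) = 0.162899 + 0.171521 = 0.33442
P(A|B) = 0.162899 / 0.33442 ≈ 0.48710902

0.487109


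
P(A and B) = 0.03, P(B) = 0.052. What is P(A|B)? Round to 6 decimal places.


P(A|B) = P(A and B) / P(B) = 0.03 / 0.052 = 15/26 ≈ 0.57692308

0.576923


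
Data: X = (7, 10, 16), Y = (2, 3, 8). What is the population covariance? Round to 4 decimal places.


Cov = (1/n)*sum((xi-xbar)(yi-ybar))
n = 3, xbar = 33/3 = 11, ybar = 13/3 ≈ 4.333333
sum((xi-xbar)(yi-ybar)) = 29
Cov = 29 / 3 = 29/3 ≈ 9.666667

9.6667


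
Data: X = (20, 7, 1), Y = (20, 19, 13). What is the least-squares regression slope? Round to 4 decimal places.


b = sum((xi-xbar)(yi-ybar)) / sum((xi-xbar)^2)
n = 3, xbar = 28/3 ≈ 9.333333, ybar = 52/3 ≈ 17.333333
Sxy = sum((xi-xbar)(yi-ybar)) = 182/3 ≈ 60.666667
Sxx = sum((xi-xbar)^2) = 566/3 ≈ 188.666667
b = Sxy / Sxx = 91/283 ≈ 0.321555

0.3216


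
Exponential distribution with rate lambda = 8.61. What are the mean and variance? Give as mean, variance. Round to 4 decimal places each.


mean = 1/lam, var = 1/lam^2
mean = 1 / 8.61 = 100/861 ≈ 0.116144
lam^2 = 8.61^2 = 74.1321
var = 1 / 74.1321 ≈ 0.013489

0.1161, 0.0135


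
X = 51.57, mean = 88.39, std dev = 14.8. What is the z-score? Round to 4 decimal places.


z = (X - mu) / sigma
X - mu = 51.57 - 88.39 = -36.82
z = -36.82 / 14.8 = -1841/740 ≈ -2.487838

-2.4878


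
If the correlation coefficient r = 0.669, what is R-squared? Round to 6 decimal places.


R^2 = r^2 = (0.669)^2 = 0.447561

0.447561


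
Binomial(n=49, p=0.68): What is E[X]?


E[X] = n*p = 49 * 0.68 = 33.32

33.32


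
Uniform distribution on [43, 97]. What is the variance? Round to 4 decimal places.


Var = (b-a)^2 / 12
(b-a)^2 = (97 - 43)^2 = 2916
Var = 2916/12 = 243

243.0000


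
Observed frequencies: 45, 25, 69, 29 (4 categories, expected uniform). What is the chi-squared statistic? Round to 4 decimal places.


chi2 = sum((O-E)^2/E), E = total/4
total = 168, E = 168/4 = 42
(45 - 42)^2 / 42 = 9 / 42 = 3/14 ≈ 0.214286
(25 - 42)^2 / 42 = 289 / 42 = 289/42 ≈ 6.880952
(69 - 42)^2 / 42 = 729 / 42 = 243/14 ≈ 17.357143
(29 - 42)^2 / 42 = 169 / 42 = 169/42 ≈ 4.023810
chi2 = 598/21 ≈ 28.476190

28.4762


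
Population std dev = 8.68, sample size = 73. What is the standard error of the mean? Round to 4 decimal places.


SE = sigma / sqrt(n)
sqrt(73) ≈ 8.544004
SE = 8.68 / 8.544004 ≈ 1.015917

1.0159


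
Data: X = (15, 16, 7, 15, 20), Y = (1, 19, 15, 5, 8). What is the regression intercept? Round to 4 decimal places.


a = ybar - b*xbar, where b = sum((xi-xbar)(yi-ybar)) / sum((xi-xbar)^2)
n = 5, xbar = 73/5 = 14.6, ybar = 48/5 = 9.6
Sxy = sum((xi-xbar)(yi-ybar)) = -41.8
Sxx = sum((xi-xbar)^2) = 89.2
b = Sxy / Sxx = -209/446 ≈ -0.468610
a = 9.6 - (-0.468610) * 14.6 = 7333/446 ≈ 16.441704

16.4417


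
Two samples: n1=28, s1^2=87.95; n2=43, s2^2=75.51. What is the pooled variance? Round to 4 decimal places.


sp^2 = ((n1-1)*s1^2 + (n2-1)*s2^2)/(n1+n2-2)
(n1-1)*s1^2 = 27 * 87.95 = 2374.65
(n2-1)*s2^2 = 42 * 75.51 = 3171.42
numerator = 2374.65 + 3171.42 = 5546.07
n1+n2-2 = 69
sp^2 = 5546.07 / 69 = 184869/2300 ≈ 80.377826

80.3778


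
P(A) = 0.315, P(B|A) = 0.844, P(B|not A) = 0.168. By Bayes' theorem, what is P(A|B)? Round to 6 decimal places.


P(A|B) = P(B|A)*P(A) / P(B), P(B) = P(B|A)*P(A) + P(B|not A)*P(not A)
P(B|A)*P(A) = 0.844 * 0.315 = 0.26586
P(B|not A)*P(not A) = 0.168 * 0.685 = 0.11508
P(B) = 0.26586 + 0.11508 = 0.38094
P(A|B) = 0.26586 / 0.38094 = 633/907 ≈ 0.69790518

0.697905


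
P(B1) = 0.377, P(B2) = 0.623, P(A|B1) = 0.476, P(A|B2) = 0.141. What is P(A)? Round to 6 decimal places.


P(A) = P(A|B1)*P(B1) + P(A|B2)*P(B2)
P(A|B1)*P(B1) = 0.476 * 0.377 = 0.179452
P(A|B2)*P(B2) = 0.141 * 0.623 = 0.087843
P(A) = 0.179452 + 0.087843 = 0.267295

0.267295


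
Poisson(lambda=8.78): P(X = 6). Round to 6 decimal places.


P = e^(-lam) * lam^k / k!
e^(-8.78) ≈ 0.0001537781
lam^k = 8.78^6 ≈ 458107.176654
k! = 6! = 720
P = 0.0001537781 * 458107.176654 / 720 ≈ 0.097843

0.097843


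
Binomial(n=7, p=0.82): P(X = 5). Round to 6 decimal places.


P = C(n,k) * p^k * (1-p)^(n-k)
C(7,5) = 21
p^k = 0.82^5 ≈ 0.3707398
(1-p)^(n-k) = 0.18^2 = 0.0324
P = 21 * 0.3707398 * 0.0324 ≈ 0.252251

0.252251


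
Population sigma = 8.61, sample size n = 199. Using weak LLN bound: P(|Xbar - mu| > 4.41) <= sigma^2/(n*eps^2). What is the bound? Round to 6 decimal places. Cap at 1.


bound = min(1, sigma^2/(n*eps^2))
sigma^2 = 8.61^2 = 74.1321
n*eps^2 = 199 * 4.41^2 = 199 * 19.4481 = 3870.1719
sigma^2/(n*eps^2) = 74.1321 / 3870.1719 ≈ 0.01915473

0.019155


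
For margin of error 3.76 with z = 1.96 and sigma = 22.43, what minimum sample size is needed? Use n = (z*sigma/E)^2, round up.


z*sigma/E = 1.96 * 22.43 / 3.76 = 109907/9400 ≈ 11.692234
(z*sigma/E)^2 ≈ 136.708337
round up: n = 137

137


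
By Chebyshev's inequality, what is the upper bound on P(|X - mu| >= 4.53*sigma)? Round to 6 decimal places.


P <= 1/k^2
k^2 = 4.53^2 = 20.5209
1/k^2 = 1 / 20.5209 ≈ 0.04873081

0.048731


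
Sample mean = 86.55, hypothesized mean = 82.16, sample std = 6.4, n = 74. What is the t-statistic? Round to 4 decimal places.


t = (xbar - mu0) / (s/sqrt(n))
xbar - mu0 = 86.55 - 82.16 = 4.39
sqrt(74) ≈ 8.60232527
s/sqrt(n) = 6.4 / 8.60232527 ≈ 0.74398489
t = 4.39 / 0.74398489 ≈ 5.900657

5.9007


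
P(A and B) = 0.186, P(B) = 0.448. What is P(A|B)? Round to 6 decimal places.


P(A|B) = P(A and B) / P(B) = 0.186 / 0.448 = 93/224 ≈ 0.41517857

0.415179


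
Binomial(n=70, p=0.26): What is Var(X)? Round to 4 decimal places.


Var = n*p*(1-p) = 70 * 0.26 * 0.74 = 13.468

13.4680


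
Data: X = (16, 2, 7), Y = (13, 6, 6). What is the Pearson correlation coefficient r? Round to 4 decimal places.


r = sum((xi-xbar)(yi-ybar)) / sqrt(sum((xi-xbar)^2) * sum((yi-ybar)^2))
n = 3, xbar = 25/3 ≈ 8.333333, ybar = 25/3 ≈ 8.333333
Sxy = sum((xi-xbar)(yi-ybar)) = 161/3 ≈ 53.666667
Sxx = sum((xi-xbar)^2) = 302/3 ≈ 100.666667
Syy = sum((yi-ybar)^2) = 98/3 ≈ 32.666667
sqrt(Sxx*Syy) ≈ 57.344960
r = Sxy / sqrt(Sxx*Syy) = 53.666667 / 57.344960 ≈ 0.935857

0.9359


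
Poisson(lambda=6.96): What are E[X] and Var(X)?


E[X] = Var(X) = lambda = 6.96

6.96, 6.96


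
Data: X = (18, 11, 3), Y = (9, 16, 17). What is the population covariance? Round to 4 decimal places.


Cov = (1/n)*sum((xi-xbar)(yi-ybar))
n = 3, xbar = 32/3 ≈ 10.666667, ybar = 42/3 = 14
sum((xi-xbar)(yi-ybar)) = -59
Cov = -59 / 3 = -59/3 ≈ -19.666667

-19.6667


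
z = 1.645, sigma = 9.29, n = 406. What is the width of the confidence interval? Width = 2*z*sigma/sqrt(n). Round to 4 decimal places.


width = 2*z*sigma/sqrt(n)
2*z*sigma = 2 * 1.645 * 9.29 = 30.5641
sqrt(406) ≈ 20.149442
width = 30.5641 / 20.149442 ≈ 1.516871

1.5169


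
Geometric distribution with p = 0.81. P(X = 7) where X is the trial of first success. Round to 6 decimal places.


P = (1-p)^(k-1) * p
(1-p)^(k-1) = 0.19^6 ≈ 0.00004704588
P = 0.00004704588 * 0.81 ≈ 0.00003810716

0.000038


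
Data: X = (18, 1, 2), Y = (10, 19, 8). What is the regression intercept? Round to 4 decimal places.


a = ybar - b*xbar, where b = sum((xi-xbar)(yi-ybar)) / sum((xi-xbar)^2)
n = 3, xbar = 21/3 = 7, ybar = 37/3 ≈ 12.333333
Sxy = sum((xi-xbar)(yi-ybar)) = -44
Sxx = sum((xi-xbar)^2) = 182
b = Sxy / Sxx = -22/91 ≈ -0.241758
a = 12.333333 - (-0.241758) * 7 = 547/39 ≈ 14.025641

14.0256


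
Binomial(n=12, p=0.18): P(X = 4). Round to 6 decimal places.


P = C(n,k) * p^k * (1-p)^(n-k)
C(12,4) = 495
p^k = 0.18^4 = 0.00104976
(1-p)^(n-k) = 0.82^8 ≈ 0.2044141
P = 495 * 0.00104976 * 0.2044141 ≈ 0.106220

0.106220


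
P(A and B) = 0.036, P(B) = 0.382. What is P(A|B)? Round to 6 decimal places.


P(A|B) = P(A and B) / P(B) = 0.036 / 0.382 = 18/191 ≈ 0.09424084

0.094241


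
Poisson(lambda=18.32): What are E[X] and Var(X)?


E[X] = Var(X) = lambda = 18.32

18.32, 18.32


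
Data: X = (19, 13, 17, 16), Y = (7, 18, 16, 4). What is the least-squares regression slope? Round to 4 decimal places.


b = sum((xi-xbar)(yi-ybar)) / sum((xi-xbar)^2)
n = 4, xbar = 65/4 = 16.25, ybar = 45/4 = 11.25
Sxy = sum((xi-xbar)(yi-ybar)) = -28.25
Sxx = sum((xi-xbar)^2) = 18.75
b = Sxy / Sxx = -113/75 ≈ -1.506667

-1.5067


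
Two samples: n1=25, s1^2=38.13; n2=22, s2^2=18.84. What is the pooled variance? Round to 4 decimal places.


sp^2 = ((n1-1)*s1^2 + (n2-1)*s2^2)/(n1+n2-2)
(n1-1)*s1^2 = 24 * 38.13 = 915.12
(n2-1)*s2^2 = 21 * 18.84 = 395.64
numerator = 915.12 + 395.64 = 1310.76
n1+n2-2 = 45
sp^2 = 1310.76 / 45 = 29.128

29.1280


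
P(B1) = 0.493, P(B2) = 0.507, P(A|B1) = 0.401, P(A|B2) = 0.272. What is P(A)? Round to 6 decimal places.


P(A) = P(A|B1)*P(B1) + P(A|B2)*P(B2)
P(A|B1)*P(B1) = 0.401 * 0.493 = 0.197693
P(A|B2)*P(B2) = 0.272 * 0.507 = 0.137904
P(A) = 0.197693 + 0.137904 = 0.335597

0.335597


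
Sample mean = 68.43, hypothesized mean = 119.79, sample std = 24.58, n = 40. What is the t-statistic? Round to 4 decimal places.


t = (xbar - mu0) / (s/sqrt(n))
xbar - mu0 = 68.43 - 119.79 = -51.36
sqrt(40) ≈ 6.32455532
s/sqrt(n) = 24.58 / 6.32455532 ≈ 3.88643924
t = -51.36 / 3.88643924 ≈ -13.215181

-13.2152


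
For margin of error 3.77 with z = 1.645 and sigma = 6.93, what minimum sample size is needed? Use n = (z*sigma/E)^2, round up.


z*sigma/E = 1.645 * 6.93 / 3.77 ≈ 3.023833
(z*sigma/E)^2 ≈ 9.143565
round up: n = 10

10


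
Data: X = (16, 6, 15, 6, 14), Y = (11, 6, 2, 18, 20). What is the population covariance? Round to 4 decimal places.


Cov = (1/n)*sum((xi-xbar)(yi-ybar))
n = 5, xbar = 57/5 = 11.4, ybar = 57/5 = 11.4
sum((xi-xbar)(yi-ybar)) = -19.8
Cov = -19.8 / 5 = -3.96

-3.9600


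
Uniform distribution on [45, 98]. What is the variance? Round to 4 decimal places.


Var = (b-a)^2 / 12
(b-a)^2 = (98 - 45)^2 = 2809
Var = 2809/12 ≈ 234.083333

234.0833


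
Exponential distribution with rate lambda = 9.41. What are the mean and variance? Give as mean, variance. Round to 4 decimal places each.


mean = 1/lam, var = 1/lam^2
mean = 1 / 9.41 = 100/941 ≈ 0.106270
lam^2 = 9.41^2 = 88.5481
var = 1 / 88.5481 ≈ 0.011293

0.1063, 0.0113


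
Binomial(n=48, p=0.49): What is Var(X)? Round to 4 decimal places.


Var = n*p*(1-p) = 48 * 0.49 * 0.51 = 11.9952

11.9952


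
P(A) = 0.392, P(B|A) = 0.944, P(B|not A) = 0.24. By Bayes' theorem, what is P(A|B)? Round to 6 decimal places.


P(A|B) = P(B|A)*P(A) / P(B), P(B) = P(B|A)*P(A) + P(B|not A)*P(not A)
P(B|A)*P(A) = 0.944 * 0.392 = 0.370048
P(B|not A)*P(not A) = 0.24 * 0.608 = 0.14592
P(B) = 0.370048 + 0.14592 = 0.515968
P(A|B) = 0.370048 / 0.515968 = 2891/4031 ≈ 0.71719176

0.717192


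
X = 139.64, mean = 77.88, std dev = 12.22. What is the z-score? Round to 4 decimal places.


z = (X - mu) / sigma
X - mu = 139.64 - 77.88 = 61.76
z = 61.76 / 12.22 = 3088/611 ≈ 5.054010

5.0540


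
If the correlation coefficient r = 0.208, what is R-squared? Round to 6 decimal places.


R^2 = r^2 = (0.208)^2 = 0.043264

0.043264


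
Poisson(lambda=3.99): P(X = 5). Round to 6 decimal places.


P = e^(-lam) * lam^k / k!
e^(-3.99) ≈ 0.01849971
lam^k = 3.99^5 ≈ 1011.263840
k! = 5! = 120
P = 0.01849971 * 1011.263840 / 120 ≈ 0.155901

0.155901


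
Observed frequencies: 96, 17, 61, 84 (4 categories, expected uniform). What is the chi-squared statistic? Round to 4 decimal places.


chi2 = sum((O-E)^2/E), E = total/4
total = 258, E = 258/4 = 64.5
(96 - 64.5)^2 / 64.5 = 992.25 / 64.5 = 1323/86 ≈ 15.383721
(17 - 64.5)^2 / 64.5 = 2256.25 / 64.5 = 9025/258 ≈ 34.980620
(61 - 64.5)^2 / 64.5 = 12.25 / 64.5 = 49/258 ≈ 0.189922
(84 - 64.5)^2 / 64.5 = 380.25 / 64.5 = 507/86 ≈ 5.895349
chi2 = 7282/129 ≈ 56.449612

56.4496


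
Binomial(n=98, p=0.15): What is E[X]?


E[X] = n*p = 98 * 0.15 = 14.7

14.7


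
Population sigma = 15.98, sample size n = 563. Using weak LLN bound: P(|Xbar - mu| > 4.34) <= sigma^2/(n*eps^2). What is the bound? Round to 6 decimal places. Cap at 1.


bound = min(1, sigma^2/(n*eps^2))
sigma^2 = 15.98^2 = 255.3604
n*eps^2 = 563 * 4.34^2 = 563 * 18.8356 = 10604.4428
sigma^2/(n*eps^2) = 255.3604 / 10604.4428 ≈ 0.02408051

0.024081


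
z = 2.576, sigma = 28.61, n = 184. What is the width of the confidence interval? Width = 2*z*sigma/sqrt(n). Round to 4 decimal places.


width = 2*z*sigma/sqrt(n)
2*z*sigma = 2 * 2.576 * 28.61 = 147.39872
sqrt(184) ≈ 13.564660
width = 147.39872 / 13.564660 ≈ 10.866378

10.8664


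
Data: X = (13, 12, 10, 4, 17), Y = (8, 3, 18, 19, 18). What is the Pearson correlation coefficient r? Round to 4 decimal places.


r = sum((xi-xbar)(yi-ybar)) / sqrt(sum((xi-xbar)^2) * sum((yi-ybar)^2))
n = 5, xbar = 56/5 = 11.2, ybar = 66/5 = 13.2
Sxy = sum((xi-xbar)(yi-ybar)) = -37.2
Sxx = sum((xi-xbar)^2) = 90.8
Syy = sum((yi-ybar)^2) = 210.8
sqrt(Sxx*Syy) ≈ 138.349702
r = Sxy / sqrt(Sxx*Syy) = -37.2 / 138.349702 ≈ -0.268884

-0.2689


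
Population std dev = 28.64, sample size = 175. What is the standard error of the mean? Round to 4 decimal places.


SE = sigma / sqrt(n)
sqrt(175) ≈ 13.228757
SE = 28.64 / 13.228757 ≈ 2.164981

2.1650


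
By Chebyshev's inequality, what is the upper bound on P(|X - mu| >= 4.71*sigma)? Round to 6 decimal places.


P <= 1/k^2
k^2 = 4.71^2 = 22.1841
1/k^2 = 1 / 22.1841 ≈ 0.04507733

0.045077


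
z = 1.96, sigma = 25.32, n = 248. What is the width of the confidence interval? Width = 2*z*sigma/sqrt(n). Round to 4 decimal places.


width = 2*z*sigma/sqrt(n)
2*z*sigma = 2 * 1.96 * 25.32 = 99.2544
sqrt(248) ≈ 15.748016
width = 99.2544 / 15.748016 ≈ 6.302661

6.3027


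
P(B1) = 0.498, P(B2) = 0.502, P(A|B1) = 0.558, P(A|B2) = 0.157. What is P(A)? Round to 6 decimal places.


P(A) = P(A|B1)*P(B1) + P(A|B2)*P(B2)
P(A|B1)*P(B1) = 0.558 * 0.498 = 0.277884
P(A|B2)*P(B2) = 0.157 * 0.502 = 0.078814
P(A) = 0.277884 + 0.078814 = 0.356698

0.356698


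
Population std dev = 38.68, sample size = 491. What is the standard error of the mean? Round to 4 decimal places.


SE = sigma / sqrt(n)
sqrt(491) ≈ 22.158520
SE = 38.68 / 22.158520 ≈ 1.745604

1.7456


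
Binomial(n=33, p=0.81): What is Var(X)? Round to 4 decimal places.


Var = n*p*(1-p) = 33 * 0.81 * 0.19 = 5.0787

5.0787


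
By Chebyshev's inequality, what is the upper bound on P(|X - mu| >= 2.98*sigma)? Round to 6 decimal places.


P <= 1/k^2
k^2 = 2.98^2 = 8.8804
1/k^2 = 1 / 8.8804 ≈ 0.11260754

0.112608


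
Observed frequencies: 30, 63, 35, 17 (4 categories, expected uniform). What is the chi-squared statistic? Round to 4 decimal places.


chi2 = sum((O-E)^2/E), E = total/4
total = 145, E = 145/4 = 36.25
(30 - 36.25)^2 / 36.25 = 39.0625 / 36.25 = 125/116 ≈ 1.077586
(63 - 36.25)^2 / 36.25 = 715.5625 / 36.25 = 11449/580 ≈ 19.739655
(35 - 36.25)^2 / 36.25 = 1.5625 / 36.25 = 5/116 ≈ 0.043103
(17 - 36.25)^2 / 36.25 = 370.5625 / 36.25 = 5929/580 ≈ 10.222414
chi2 = 4507/145 ≈ 31.082759

31.0828


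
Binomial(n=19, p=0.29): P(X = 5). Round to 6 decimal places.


P = C(n,k) * p^k * (1-p)^(n-k)
C(19,5) = 11628
p^k = 0.29^5 ≈ 0.002051115
(1-p)^(n-k) = 0.71^14 ≈ 0.008272121
P = 11628 * 0.002051115 * 0.008272121 ≈ 0.197293

0.197293


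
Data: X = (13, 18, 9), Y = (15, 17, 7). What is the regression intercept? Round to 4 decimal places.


a = ybar - b*xbar, where b = sum((xi-xbar)(yi-ybar)) / sum((xi-xbar)^2)
n = 3, xbar = 40/3 ≈ 13.333333, ybar = 39/3 = 13
Sxy = sum((xi-xbar)(yi-ybar)) = 44
Sxx = sum((xi-xbar)^2) = 122/3 ≈ 40.666667
b = Sxy / Sxx = 66/61 ≈ 1.081967
a = 13 - 1.081967 * 13.333333 = -87/61 ≈ -1.426230

-1.4262


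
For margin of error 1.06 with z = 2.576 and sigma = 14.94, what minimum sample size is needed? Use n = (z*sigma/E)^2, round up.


z*sigma/E = 2.576 * 14.94 / 1.06 = 240534/6625 ≈ 36.307019
(z*sigma/E)^2 ≈ 1318.199619
round up: n = 1319

1319


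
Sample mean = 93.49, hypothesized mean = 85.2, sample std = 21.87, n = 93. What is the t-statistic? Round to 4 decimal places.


t = (xbar - mu0) / (s/sqrt(n))
xbar - mu0 = 93.49 - 85.2 = 8.29
sqrt(93) ≈ 9.64365076
s/sqrt(n) = 21.87 / 9.64365076 ≈ 2.26781336
t = 8.29 / 2.26781336 ≈ 3.655504

3.6555


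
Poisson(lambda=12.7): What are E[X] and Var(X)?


E[X] = Var(X) = lambda = 12.7

12.7, 12.7


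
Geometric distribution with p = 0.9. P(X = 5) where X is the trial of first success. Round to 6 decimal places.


P = (1-p)^(k-1) * p
(1-p)^(k-1) = 0.1^4 = 0.0001
P = 0.0001 * 0.9 = 0.00009

0.000090


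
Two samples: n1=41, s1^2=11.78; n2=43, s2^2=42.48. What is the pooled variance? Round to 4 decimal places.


sp^2 = ((n1-1)*s1^2 + (n2-1)*s2^2)/(n1+n2-2)
(n1-1)*s1^2 = 40 * 11.78 = 471.2
(n2-1)*s2^2 = 42 * 42.48 = 1784.16
numerator = 471.2 + 1784.16 = 2255.36
n1+n2-2 = 82
sp^2 = 2255.36 / 82 = 28192/1025 ≈ 27.504390

27.5044


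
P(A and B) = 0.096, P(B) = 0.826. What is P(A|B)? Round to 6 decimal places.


P(A|B) = P(A and B) / P(B) = 0.096 / 0.826 = 48/413 ≈ 0.11622276

0.116223


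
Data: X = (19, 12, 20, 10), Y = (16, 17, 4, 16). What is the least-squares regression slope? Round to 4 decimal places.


b = sum((xi-xbar)(yi-ybar)) / sum((xi-xbar)^2)
n = 4, xbar = 61/4 = 15.25, ybar = 53/4 = 13.25
Sxy = sum((xi-xbar)(yi-ybar)) = -60.25
Sxx = sum((xi-xbar)^2) = 74.75
b = Sxy / Sxx = -241/299 ≈ -0.806020

-0.8060


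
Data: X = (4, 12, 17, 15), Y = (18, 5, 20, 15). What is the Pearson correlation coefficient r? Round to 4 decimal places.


r = sum((xi-xbar)(yi-ybar)) / sqrt(sum((xi-xbar)^2) * sum((yi-ybar)^2))
n = 4, xbar = 48/4 = 12, ybar = 58/4 = 14.5
Sxy = sum((xi-xbar)(yi-ybar)) = 1
Sxx = sum((xi-xbar)^2) = 98
Syy = sum((yi-ybar)^2) = 133
sqrt(Sxx*Syy) ≈ 114.166545
r = Sxy / sqrt(Sxx*Syy) = 1 / 114.166545 ≈ 0.008759

0.0088


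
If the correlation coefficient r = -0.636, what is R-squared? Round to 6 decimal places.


R^2 = r^2 = (-0.636)^2 = 0.404496

0.404496


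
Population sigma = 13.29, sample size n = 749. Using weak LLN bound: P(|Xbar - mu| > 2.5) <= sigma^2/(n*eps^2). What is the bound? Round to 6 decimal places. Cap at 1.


bound = min(1, sigma^2/(n*eps^2))
sigma^2 = 13.29^2 = 176.6241
n*eps^2 = 749 * 2.5^2 = 749 * 6.25 = 4681.25
sigma^2/(n*eps^2) = 176.6241 / 4681.25 ≈ 0.03773011

0.037730


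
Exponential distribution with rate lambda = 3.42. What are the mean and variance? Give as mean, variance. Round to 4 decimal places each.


mean = 1/lam, var = 1/lam^2
mean = 1 / 3.42 = 50/171 ≈ 0.292398
lam^2 = 3.42^2 = 11.6964
var = 1 / 11.6964 ≈ 0.085496

0.2924, 0.0855


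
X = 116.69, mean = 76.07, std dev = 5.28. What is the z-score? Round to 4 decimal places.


z = (X - mu) / sigma
X - mu = 116.69 - 76.07 = 40.62
z = 40.62 / 5.28 = 677/88 ≈ 7.693182

7.6932


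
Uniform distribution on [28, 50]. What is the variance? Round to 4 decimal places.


Var = (b-a)^2 / 12
(b-a)^2 = (50 - 28)^2 = 484
Var = 484/12 ≈ 40.333333

40.3333


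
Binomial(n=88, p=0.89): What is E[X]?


E[X] = n*p = 88 * 0.89 = 78.32

78.32


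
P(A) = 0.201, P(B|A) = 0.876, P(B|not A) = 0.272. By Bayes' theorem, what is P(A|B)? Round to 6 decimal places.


P(A|B) = P(B|A)*P(A) / P(B), P(B) = P(B|A)*P(A) + P(B|not A)*P(not A)
P(B|A)*P(A) = 0.876 * 0.201 = 0.176076
P(B|not A)*P(not A) = 0.272 * 0.799 = 0.217328
P(B) = 0.176076 + 0.217328 = 0.393404
P(A|B) = 0.176076 / 0.393404 ≈ 0.44757044

0.447570


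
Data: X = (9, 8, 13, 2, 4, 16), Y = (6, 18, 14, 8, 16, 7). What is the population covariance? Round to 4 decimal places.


Cov = (1/n)*sum((xi-xbar)(yi-ybar))
n = 6, xbar = 52/6 = 26/3 ≈ 8.666667, ybar = 69/6 = 11.5
sum((xi-xbar)(yi-ybar)) = -26
Cov = -26 / 6 = -13/3 ≈ -4.333333

-4.3333


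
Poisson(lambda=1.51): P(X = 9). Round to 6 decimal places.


P = e^(-lam) * lam^k / k!
e^(-1.51) ≈ 0.2209100
lam^k = 1.51^9 ≈ 40.812437
k! = 9! = 362880
P = 0.2209100 * 40.812437 / 362880 ≈ 0.000025

0.000025


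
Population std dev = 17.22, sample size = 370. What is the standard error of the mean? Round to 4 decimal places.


SE = sigma / sqrt(n)
sqrt(370) ≈ 19.235384
SE = 17.22 / 19.235384 ≈ 0.895225

0.8952


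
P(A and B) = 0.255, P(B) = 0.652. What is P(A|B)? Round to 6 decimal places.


P(A|B) = P(A and B) / P(B) = 0.255 / 0.652 = 255/652 ≈ 0.39110429

0.391104


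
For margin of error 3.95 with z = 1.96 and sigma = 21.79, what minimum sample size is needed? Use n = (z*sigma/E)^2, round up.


z*sigma/E = 1.96 * 21.79 / 3.95 = 106771/9875 ≈ 10.812253
(z*sigma/E)^2 ≈ 116.904818
round up: n = 117

117


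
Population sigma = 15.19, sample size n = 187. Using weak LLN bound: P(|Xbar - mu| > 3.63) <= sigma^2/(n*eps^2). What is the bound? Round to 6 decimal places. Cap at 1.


bound = min(1, sigma^2/(n*eps^2))
sigma^2 = 15.19^2 = 230.7361
n*eps^2 = 187 * 3.63^2 = 187 * 13.1769 = 2464.0803
sigma^2/(n*eps^2) = 230.7361 / 2464.0803 ≈ 0.09363985

0.093640


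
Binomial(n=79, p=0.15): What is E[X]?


E[X] = n*p = 79 * 0.15 = 11.85

11.85


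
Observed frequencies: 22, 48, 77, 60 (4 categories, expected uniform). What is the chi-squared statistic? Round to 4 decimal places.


chi2 = sum((O-E)^2/E), E = total/4
total = 207, E = 207/4 = 51.75
(22 - 51.75)^2 / 51.75 = 885.0625 / 51.75 = 14161/828 ≈ 17.102657
(48 - 51.75)^2 / 51.75 = 14.0625 / 51.75 = 25/92 ≈ 0.271739
(77 - 51.75)^2 / 51.75 = 637.5625 / 51.75 = 10201/828 ≈ 12.320048
(60 - 51.75)^2 / 51.75 = 68.0625 / 51.75 = 121/92 ≈ 1.315217
chi2 = 6419/207 ≈ 31.009662

31.0097
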